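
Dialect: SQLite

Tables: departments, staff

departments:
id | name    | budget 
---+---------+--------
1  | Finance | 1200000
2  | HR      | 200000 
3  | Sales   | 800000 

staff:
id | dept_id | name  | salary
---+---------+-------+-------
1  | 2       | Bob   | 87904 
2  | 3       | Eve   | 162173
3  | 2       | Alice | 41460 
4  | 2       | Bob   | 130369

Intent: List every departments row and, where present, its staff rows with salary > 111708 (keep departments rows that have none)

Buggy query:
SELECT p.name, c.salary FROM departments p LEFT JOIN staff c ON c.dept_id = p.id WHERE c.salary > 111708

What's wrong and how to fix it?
Bug: Filtering c.salary in WHERE discards the NULL rows produced by LEFT JOIN, turning it into an inner join

Fix: Put 'c.salary > 111708' in the JOIN's ON clause instead of WHERE

Corrected query:
SELECT p.name, c.salary FROM departments p LEFT JOIN staff c ON c.dept_id = p.id AND c.salary > 111708

Result:
name    | salary
--------+-------
Finance | NULL  
HR      | 130369
Sales   | 162173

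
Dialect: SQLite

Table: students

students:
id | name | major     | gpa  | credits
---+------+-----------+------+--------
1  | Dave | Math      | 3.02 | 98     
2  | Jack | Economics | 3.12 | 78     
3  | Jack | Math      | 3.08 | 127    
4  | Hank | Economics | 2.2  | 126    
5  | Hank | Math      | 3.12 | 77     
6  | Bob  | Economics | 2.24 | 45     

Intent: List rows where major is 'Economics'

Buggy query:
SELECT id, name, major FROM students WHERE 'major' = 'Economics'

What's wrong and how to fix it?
Bug: Single quotes denote string literals in SQL; the column name is being compared as a constant string

Fix: Remove the quotes around the column name (or use double quotes for an identifier)

Corrected query:
SELECT id, name, major FROM students WHERE major = 'Economics'

Result:
id | name | major    
---+------+----------
2  | Jack | Economics
4  | Hank | Economics
6  | Bob  | Economics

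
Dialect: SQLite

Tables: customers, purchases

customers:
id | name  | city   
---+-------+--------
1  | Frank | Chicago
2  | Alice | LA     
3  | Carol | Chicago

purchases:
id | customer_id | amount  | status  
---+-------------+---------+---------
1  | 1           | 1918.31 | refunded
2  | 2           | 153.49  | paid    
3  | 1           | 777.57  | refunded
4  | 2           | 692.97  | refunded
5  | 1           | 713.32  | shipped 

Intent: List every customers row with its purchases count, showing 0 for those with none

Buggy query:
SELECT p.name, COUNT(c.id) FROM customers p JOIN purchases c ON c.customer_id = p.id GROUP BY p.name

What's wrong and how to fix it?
Bug: An inner join excludes parents with zero children

Fix: Switch to LEFT JOIN to retain unmatched parent rows

Corrected query:
SELECT p.name, COUNT(c.id) FROM customers p LEFT JOIN purchases c ON c.customer_id = p.id GROUP BY p.name

Result:
name  | COUNT(c.id)
------+------------
Alice | 2          
Carol | 0          
Frank | 3          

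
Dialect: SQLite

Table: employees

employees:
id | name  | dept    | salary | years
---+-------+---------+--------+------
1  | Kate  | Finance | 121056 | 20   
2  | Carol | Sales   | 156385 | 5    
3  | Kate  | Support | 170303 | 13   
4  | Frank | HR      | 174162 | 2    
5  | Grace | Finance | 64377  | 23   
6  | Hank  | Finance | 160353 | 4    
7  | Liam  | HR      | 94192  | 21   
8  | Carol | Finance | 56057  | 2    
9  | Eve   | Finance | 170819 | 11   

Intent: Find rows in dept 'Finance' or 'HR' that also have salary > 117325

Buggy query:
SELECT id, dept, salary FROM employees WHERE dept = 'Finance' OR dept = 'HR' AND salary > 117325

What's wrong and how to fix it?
Bug: Without parentheses, AND is evaluated before OR, so the salary filter only applies to the 'HR' branch

Fix: Add parentheses around the OR so the AND applies to both alternatives

Corrected query:
SELECT id, dept, salary FROM employees WHERE (dept = 'Finance' OR dept = 'HR') AND salary > 117325

Result:
id | dept    | salary
---+---------+-------
1  | Finance | 121056
4  | HR      | 174162
6  | Finance | 160353
9  | Finance | 170819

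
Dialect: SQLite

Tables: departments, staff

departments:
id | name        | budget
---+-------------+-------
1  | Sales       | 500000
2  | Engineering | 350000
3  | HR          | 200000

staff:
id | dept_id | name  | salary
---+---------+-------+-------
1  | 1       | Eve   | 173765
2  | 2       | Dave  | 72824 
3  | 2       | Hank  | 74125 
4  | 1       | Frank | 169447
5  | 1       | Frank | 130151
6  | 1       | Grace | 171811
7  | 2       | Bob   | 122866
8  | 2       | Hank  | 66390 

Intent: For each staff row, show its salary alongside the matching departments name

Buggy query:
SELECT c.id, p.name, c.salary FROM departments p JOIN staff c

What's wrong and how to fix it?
Bug: Missing join condition: each staff row is matched to all departments rows instead of just its own

Fix: Specify the join condition linking the foreign key to the parent id

Corrected query:
SELECT c.id, p.name, c.salary FROM departments p JOIN staff c ON c.dept_id = p.id

Result:
id | name        | salary
---+-------------+-------
1  | Sales       | 173765
2  | Engineering | 72824 
3  | Engineering | 74125 
4  | Sales       | 169447
5  | Sales       | 130151
6  | Sales       | 171811
7  | Engineering | 122866
8  | Engineering | 66390 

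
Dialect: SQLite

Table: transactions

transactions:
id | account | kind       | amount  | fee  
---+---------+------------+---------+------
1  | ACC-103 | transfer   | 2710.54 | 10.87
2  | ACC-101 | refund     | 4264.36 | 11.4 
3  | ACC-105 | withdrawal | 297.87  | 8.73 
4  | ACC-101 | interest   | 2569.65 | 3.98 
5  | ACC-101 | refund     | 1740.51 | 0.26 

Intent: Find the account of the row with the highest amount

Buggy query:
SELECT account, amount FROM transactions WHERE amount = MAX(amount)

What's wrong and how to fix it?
Bug: MAX(amount) is an aggregate and cannot be used directly in WHERE

Fix: Wrap MAX in a scalar subquery so WHERE compares against a single value

Corrected query:
SELECT account, amount FROM transactions WHERE amount = (SELECT MAX(amount) FROM transactions)

Result:
account | amount 
--------+--------
ACC-101 | 4264.36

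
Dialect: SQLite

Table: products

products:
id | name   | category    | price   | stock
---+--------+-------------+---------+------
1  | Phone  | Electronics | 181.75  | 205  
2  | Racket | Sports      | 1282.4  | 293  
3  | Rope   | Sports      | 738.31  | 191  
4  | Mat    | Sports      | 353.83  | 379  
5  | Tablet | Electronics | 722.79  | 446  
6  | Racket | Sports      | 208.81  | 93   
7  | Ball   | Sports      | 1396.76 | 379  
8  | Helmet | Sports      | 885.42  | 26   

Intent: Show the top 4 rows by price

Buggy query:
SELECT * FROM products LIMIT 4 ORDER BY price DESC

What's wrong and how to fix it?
Bug: ORDER BY cannot follow LIMIT; LIMIT is the final clause

Fix: Sort with ORDER BY, then apply LIMIT

Corrected query:
SELECT * FROM products ORDER BY price DESC LIMIT 4

Result:
id | name   | category | price   | stock
---+--------+----------+---------+------
7  | Ball   | Sports   | 1396.76 | 379  
2  | Racket | Sports   | 1282.4  | 293  
8  | Helmet | Sports   | 885.42  | 26   
3  | Rope   | Sports   | 738.31  | 191  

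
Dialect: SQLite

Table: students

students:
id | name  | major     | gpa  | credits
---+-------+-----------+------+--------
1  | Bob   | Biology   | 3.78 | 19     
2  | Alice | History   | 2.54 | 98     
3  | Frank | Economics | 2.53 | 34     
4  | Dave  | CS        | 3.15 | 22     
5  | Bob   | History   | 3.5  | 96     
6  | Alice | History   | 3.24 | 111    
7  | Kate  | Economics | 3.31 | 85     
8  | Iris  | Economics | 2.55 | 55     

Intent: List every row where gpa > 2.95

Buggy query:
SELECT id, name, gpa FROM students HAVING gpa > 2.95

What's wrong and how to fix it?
Bug: HAVING filters the output of aggregation, but this query has no GROUP BY and no aggregate functions, so SQLite rejects it (HAVING clause on a non-aggregate query); the condition here is per row

Fix: Replace HAVING with WHERE since the condition applies to individual rows

Corrected query:
SELECT id, name, gpa FROM students WHERE gpa > 2.95

Result:
id | name  | gpa 
---+-------+-----
1  | Bob   | 3.78
4  | Dave  | 3.15
5  | Bob   | 3.5 
6  | Alice | 3.24
7  | Kate  | 3.31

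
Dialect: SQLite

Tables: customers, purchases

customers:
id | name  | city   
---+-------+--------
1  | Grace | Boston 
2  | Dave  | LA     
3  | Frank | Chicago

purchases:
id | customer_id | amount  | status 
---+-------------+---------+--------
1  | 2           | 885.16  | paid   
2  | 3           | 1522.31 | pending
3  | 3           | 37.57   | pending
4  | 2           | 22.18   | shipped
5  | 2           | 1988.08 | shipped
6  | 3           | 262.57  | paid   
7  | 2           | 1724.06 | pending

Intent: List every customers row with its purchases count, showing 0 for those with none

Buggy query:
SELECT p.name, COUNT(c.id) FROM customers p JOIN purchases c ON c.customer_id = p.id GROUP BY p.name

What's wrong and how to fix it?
Bug: An inner join excludes parents with zero children

Fix: Use LEFT JOIN so parents without children still appear (COUNT(c.id) gives 0)

Corrected query:
SELECT p.name, COUNT(c.id) FROM customers p LEFT JOIN purchases c ON c.customer_id = p.id GROUP BY p.name

Result:
name  | COUNT(c.id)
------+------------
Dave  | 4          
Frank | 3          
Grace | 0          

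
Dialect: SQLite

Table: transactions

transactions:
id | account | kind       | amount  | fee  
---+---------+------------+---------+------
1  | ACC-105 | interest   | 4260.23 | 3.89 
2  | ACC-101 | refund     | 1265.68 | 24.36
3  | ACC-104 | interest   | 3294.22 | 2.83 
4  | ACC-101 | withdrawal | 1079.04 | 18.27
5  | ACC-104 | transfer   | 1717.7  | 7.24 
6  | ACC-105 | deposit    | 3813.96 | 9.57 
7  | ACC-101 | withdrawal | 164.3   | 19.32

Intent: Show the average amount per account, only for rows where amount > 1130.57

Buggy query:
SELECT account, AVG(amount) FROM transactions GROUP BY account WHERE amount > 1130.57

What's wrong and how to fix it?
Bug: Row-level WHERE must come before GROUP BY in the clause order

Fix: Move the WHERE clause before GROUP BY

Corrected query:
SELECT account, AVG(amount) FROM transactions WHERE amount > 1130.57 GROUP BY account

Result:
account | AVG(amount)
--------+------------
ACC-101 | 1265.68    
ACC-104 | 2505.96    
ACC-105 | 4037.095   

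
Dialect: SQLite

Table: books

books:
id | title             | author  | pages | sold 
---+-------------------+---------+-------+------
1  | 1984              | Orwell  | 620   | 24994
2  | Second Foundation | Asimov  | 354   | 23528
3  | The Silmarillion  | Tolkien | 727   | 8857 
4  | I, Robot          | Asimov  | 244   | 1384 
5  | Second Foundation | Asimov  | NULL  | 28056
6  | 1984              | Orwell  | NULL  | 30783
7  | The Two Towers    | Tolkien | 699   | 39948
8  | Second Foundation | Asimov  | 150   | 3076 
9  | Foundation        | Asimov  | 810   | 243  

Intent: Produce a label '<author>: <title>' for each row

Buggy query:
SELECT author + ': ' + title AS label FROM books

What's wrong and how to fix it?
Bug: SQLite uses || for string concatenation; + coerces text to numbers (yielding 0)

Fix: Replace + with || to concatenate text

Corrected query:
SELECT author || ': ' || title AS label FROM books

Result:
label                    
-------------------------
Orwell: 1984             
Asimov: Second Foundation
Tolkien: The Silmarillion
Asimov: I, Robot         
Asimov: Second Foundation
Orwell: 1984             
Tolkien: The Two Towers  
Asimov: Second Foundation
Asimov: Foundation       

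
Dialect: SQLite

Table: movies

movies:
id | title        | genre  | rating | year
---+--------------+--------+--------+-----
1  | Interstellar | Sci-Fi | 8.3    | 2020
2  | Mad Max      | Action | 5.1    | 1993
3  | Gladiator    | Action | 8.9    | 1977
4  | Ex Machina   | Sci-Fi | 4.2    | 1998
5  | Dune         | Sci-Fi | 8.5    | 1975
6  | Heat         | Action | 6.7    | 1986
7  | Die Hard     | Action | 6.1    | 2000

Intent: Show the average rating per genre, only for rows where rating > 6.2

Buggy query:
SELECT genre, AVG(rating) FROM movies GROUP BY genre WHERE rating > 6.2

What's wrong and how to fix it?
Bug: WHERE cannot follow GROUP BY

Fix: Place WHERE between FROM and GROUP BY

Corrected query:
SELECT genre, AVG(rating) FROM movies WHERE rating > 6.2 GROUP BY genre

Result:
genre  | AVG(rating)
-------+------------
Action | 7.8        
Sci-Fi | 8.4        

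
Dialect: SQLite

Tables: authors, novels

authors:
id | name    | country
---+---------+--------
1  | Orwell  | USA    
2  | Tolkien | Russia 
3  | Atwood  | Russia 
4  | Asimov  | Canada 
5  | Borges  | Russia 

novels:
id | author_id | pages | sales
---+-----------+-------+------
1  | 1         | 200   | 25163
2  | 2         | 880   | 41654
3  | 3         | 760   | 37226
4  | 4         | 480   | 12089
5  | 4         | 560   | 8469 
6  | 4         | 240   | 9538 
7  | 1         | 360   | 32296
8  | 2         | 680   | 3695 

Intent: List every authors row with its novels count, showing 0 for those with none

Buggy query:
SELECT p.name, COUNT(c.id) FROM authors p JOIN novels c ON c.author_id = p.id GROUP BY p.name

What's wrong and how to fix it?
Bug: An inner join excludes parents with zero children

Fix: Switch to LEFT JOIN to retain unmatched parent rows

Corrected query:
SELECT p.name, COUNT(c.id) FROM authors p LEFT JOIN novels c ON c.author_id = p.id GROUP BY p.name

Result:
name    | COUNT(c.id)
--------+------------
Asimov  | 3          
Atwood  | 1          
Borges  | 0          
Orwell  | 2          
Tolkien | 2          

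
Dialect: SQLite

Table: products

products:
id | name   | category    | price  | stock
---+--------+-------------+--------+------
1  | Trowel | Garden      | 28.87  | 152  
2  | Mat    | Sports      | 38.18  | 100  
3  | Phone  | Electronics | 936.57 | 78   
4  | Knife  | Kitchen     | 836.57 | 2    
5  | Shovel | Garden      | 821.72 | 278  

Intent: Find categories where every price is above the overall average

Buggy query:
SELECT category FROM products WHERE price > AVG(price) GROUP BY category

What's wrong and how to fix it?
Bug: WHERE evaluates per row before aggregation, so AVG() is unavailable

Fix: Compute the overall average in a scalar subquery and compare each group's MIN against it in HAVING

Corrected query:
SELECT category FROM products GROUP BY category HAVING MIN(price) > (SELECT AVG(price) FROM products)

Result:
category   
-----------
Electronics
Kitchen    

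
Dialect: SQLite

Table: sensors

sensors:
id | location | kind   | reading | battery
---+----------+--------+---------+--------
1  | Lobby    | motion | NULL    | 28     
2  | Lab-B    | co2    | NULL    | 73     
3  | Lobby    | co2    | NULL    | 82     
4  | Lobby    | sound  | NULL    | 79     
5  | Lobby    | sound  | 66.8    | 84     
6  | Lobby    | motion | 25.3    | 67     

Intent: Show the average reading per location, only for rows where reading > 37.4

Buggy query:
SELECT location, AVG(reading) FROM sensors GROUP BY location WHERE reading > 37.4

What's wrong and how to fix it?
Bug: WHERE cannot follow GROUP BY

Fix: Place WHERE between FROM and GROUP BY

Corrected query:
SELECT location, AVG(reading) FROM sensors WHERE reading > 37.4 GROUP BY location

Result:
location | AVG(reading)
---------+-------------
Lobby    | 66.8        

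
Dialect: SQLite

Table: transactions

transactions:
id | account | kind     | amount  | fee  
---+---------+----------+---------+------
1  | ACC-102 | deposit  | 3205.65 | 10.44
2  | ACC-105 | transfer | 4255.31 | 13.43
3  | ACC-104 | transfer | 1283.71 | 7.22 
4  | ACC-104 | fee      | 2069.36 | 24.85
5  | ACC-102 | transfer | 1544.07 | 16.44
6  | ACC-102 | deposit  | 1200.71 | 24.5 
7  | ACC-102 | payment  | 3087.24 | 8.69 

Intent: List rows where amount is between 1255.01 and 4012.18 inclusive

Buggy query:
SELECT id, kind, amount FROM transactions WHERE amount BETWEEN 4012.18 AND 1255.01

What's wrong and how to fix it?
Bug: BETWEEN expects the lower bound first; with 4012.18 AND 1255.01 the range is empty

Fix: Swap the bounds so the smaller value comes first

Corrected query:
SELECT id, kind, amount FROM transactions WHERE amount BETWEEN 1255.01 AND 4012.18

Result:
id | kind     | amount 
---+----------+--------
1  | deposit  | 3205.65
3  | transfer | 1283.71
4  | fee      | 2069.36
5  | transfer | 1544.07
7  | payment  | 3087.24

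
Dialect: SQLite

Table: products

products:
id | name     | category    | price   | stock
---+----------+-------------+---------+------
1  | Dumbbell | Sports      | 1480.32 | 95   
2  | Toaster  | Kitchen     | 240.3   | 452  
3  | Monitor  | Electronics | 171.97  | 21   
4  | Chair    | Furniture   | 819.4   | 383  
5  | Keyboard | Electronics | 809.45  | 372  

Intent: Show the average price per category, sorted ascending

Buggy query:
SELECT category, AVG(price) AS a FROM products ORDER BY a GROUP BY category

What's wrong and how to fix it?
Bug: ORDER BY appears before GROUP BY; SQL clause order requires GROUP BY first

Fix: Move ORDER BY to the end, after GROUP BY

Corrected query:
SELECT category, AVG(price) AS a FROM products GROUP BY category ORDER BY a

Result:
category    | a      
------------+--------
Kitchen     | 240.3  
Electronics | 490.71 
Furniture   | 819.4  
Sports      | 1480.32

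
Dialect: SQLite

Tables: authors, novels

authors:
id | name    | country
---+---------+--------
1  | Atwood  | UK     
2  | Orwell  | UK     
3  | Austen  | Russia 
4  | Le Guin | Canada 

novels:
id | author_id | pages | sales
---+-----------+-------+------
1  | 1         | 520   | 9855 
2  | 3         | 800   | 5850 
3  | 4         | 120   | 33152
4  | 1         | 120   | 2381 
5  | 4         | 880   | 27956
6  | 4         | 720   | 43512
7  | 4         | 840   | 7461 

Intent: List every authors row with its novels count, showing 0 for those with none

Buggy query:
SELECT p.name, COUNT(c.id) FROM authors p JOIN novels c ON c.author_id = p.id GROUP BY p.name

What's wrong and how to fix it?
Bug: INNER JOIN drops authors rows that have no matching novels rows

Fix: Use LEFT JOIN so parents without children still appear (COUNT(c.id) gives 0)

Corrected query:
SELECT p.name, COUNT(c.id) FROM authors p LEFT JOIN novels c ON c.author_id = p.id GROUP BY p.name

Result:
name    | COUNT(c.id)
--------+------------
Atwood  | 2          
Austen  | 1          
Le Guin | 4          
Orwell  | 0          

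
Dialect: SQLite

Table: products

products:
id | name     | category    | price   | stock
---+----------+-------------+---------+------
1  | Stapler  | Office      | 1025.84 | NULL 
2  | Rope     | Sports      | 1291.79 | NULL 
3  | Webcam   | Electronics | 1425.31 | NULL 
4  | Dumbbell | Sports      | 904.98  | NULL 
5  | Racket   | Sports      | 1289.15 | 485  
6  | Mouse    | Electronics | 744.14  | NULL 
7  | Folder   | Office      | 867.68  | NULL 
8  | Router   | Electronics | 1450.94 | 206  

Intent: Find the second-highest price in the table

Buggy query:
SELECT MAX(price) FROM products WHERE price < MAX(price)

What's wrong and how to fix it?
Bug: MAX(price) on the right of the comparison is an aggregate-in-WHERE error

Fix: Compute the overall MAX in a subquery, then take MAX of rows below it

Corrected query:
SELECT MAX(price) FROM products WHERE price < (SELECT MAX(price) FROM products)

Result:
MAX(price)
----------
1425.31   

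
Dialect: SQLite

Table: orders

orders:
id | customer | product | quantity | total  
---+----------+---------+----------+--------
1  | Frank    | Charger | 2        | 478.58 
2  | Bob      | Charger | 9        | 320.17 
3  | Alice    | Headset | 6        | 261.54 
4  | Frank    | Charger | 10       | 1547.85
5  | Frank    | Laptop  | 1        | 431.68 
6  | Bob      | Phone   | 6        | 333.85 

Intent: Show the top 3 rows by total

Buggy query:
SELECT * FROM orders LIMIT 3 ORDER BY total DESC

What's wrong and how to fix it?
Bug: ORDER BY cannot follow LIMIT; LIMIT is the final clause

Fix: Sort with ORDER BY, then apply LIMIT

Corrected query:
SELECT * FROM orders ORDER BY total DESC LIMIT 3

Result:
id | customer | product | quantity | total  
---+----------+---------+----------+--------
4  | Frank    | Charger | 10       | 1547.85
1  | Frank    | Charger | 2        | 478.58 
5  | Frank    | Laptop  | 1        | 431.68 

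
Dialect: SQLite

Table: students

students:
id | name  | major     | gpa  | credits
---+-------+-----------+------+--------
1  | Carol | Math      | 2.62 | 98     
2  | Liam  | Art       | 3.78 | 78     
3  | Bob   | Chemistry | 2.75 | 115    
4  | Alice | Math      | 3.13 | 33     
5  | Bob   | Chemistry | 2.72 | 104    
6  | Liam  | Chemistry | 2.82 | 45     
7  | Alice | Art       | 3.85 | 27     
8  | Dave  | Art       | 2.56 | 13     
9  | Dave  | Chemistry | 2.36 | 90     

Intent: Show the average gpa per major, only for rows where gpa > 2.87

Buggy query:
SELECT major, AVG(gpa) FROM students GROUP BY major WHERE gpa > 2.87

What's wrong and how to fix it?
Bug: WHERE cannot follow GROUP BY

Fix: Move the WHERE clause before GROUP BY

Corrected query:
SELECT major, AVG(gpa) FROM students WHERE gpa > 2.87 GROUP BY major

Result:
major | AVG(gpa)
------+---------
Art   | 3.815   
Math  | 3.13    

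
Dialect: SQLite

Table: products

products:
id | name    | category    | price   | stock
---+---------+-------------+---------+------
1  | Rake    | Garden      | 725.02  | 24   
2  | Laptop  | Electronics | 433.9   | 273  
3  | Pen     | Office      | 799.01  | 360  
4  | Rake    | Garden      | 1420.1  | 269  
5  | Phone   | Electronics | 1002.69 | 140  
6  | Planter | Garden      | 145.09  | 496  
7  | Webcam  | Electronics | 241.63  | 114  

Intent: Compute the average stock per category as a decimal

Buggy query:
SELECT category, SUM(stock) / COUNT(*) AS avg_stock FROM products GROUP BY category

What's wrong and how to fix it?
Bug: Both operands are integers, so '/' performs integer division and truncates

Fix: Multiply by 1.0 (or CAST to REAL) to force floating-point division

Corrected query:
SELECT category, SUM(stock) * 1.0 / COUNT(*) AS avg_stock FROM products GROUP BY category

Result:
category    | avg_stock 
------------+-----------
Electronics | 175.666667
Garden      | 263       
Office      | 360       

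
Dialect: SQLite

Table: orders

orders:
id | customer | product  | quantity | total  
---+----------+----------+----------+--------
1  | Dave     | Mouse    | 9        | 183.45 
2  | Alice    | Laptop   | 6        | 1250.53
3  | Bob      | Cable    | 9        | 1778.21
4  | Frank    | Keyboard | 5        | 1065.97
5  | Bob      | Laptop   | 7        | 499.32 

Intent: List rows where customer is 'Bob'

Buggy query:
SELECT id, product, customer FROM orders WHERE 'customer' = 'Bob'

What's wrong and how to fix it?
Bug: Single quotes denote string literals in SQL; the column name is being compared as a constant string

Fix: Remove the quotes around the column name (or use double quotes for an identifier)

Corrected query:
SELECT id, product, customer FROM orders WHERE customer = 'Bob'

Result:
id | product | customer
---+---------+---------
3  | Cable   | Bob     
5  | Laptop  | Bob     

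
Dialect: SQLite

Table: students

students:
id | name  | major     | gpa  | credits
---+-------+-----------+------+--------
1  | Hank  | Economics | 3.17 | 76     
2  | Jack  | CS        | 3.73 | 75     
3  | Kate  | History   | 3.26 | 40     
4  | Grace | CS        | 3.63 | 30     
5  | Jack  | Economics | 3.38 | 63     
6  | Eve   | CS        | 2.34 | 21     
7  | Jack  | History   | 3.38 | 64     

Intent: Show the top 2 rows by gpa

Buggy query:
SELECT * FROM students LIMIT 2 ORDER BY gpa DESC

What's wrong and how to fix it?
Bug: ORDER BY cannot follow LIMIT; LIMIT is the final clause

Fix: Sort with ORDER BY, then apply LIMIT

Corrected query:
SELECT * FROM students ORDER BY gpa DESC LIMIT 2

Result:
id | name  | major | gpa  | credits
---+-------+-------+------+--------
2  | Jack  | CS    | 3.73 | 75     
4  | Grace | CS    | 3.63 | 30     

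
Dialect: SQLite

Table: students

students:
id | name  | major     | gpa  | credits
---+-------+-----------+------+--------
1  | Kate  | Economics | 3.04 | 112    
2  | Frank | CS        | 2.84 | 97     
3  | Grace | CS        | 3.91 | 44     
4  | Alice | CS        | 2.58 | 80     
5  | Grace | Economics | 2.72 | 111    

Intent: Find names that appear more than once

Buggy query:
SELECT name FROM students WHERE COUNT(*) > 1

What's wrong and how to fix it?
Bug: WHERE can't reference COUNT(*); aggregates are computed after WHERE

Fix: Group first, then use HAVING for the count condition

Corrected query:
SELECT name FROM students GROUP BY name HAVING COUNT(*) > 1

Result:
name 
-----
Grace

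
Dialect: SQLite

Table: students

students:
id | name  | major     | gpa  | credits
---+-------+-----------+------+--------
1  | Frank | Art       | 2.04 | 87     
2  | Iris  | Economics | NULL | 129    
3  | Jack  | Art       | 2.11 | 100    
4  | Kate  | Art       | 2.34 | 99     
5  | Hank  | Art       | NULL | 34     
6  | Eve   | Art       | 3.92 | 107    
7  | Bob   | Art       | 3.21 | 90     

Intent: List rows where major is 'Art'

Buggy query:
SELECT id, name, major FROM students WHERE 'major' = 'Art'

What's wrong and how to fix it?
Bug: 'major' in single quotes is a string literal, not the column; the comparison is literal-vs-literal and never true

Fix: Reference the column as major without single quotes

Corrected query:
SELECT id, name, major FROM students WHERE major = 'Art'

Result:
id | name  | major
---+-------+------
1  | Frank | Art  
3  | Jack  | Art  
4  | Kate  | Art  
5  | Hank  | Art  
6  | Eve   | Art  
7  | Bob   | Art  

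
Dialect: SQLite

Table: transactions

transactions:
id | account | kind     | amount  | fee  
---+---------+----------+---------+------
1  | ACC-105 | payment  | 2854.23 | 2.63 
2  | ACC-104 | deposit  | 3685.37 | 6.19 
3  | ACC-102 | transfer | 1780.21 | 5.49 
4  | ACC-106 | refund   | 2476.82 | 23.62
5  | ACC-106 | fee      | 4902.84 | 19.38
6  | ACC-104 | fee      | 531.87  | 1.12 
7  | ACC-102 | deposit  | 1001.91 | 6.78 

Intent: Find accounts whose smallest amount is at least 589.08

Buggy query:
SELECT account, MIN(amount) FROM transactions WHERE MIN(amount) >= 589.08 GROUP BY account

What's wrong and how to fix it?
Bug: MIN() in WHERE is a misuse of aggregate

Fix: Replace WHERE with HAVING after the GROUP BY

Corrected query:
SELECT account, MIN(amount) FROM transactions GROUP BY account HAVING MIN(amount) >= 589.08

Result:
account | MIN(amount)
--------+------------
ACC-102 | 1001.91    
ACC-105 | 2854.23    
ACC-106 | 2476.82    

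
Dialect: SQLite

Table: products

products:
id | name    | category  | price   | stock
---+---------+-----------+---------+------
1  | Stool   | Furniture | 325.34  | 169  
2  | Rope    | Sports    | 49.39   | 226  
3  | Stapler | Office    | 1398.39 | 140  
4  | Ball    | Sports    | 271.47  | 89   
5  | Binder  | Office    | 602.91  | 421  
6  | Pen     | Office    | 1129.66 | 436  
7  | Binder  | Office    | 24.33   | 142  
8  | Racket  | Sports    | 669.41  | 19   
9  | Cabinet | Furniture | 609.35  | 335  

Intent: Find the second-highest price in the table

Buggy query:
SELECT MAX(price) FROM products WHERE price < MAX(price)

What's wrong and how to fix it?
Bug: MAX(price) on the right of the comparison is an aggregate-in-WHERE error

Fix: Compute the overall MAX in a subquery, then take MAX of rows below it

Corrected query:
SELECT MAX(price) FROM products WHERE price < (SELECT MAX(price) FROM products)

Result:
MAX(price)
----------
1129.66   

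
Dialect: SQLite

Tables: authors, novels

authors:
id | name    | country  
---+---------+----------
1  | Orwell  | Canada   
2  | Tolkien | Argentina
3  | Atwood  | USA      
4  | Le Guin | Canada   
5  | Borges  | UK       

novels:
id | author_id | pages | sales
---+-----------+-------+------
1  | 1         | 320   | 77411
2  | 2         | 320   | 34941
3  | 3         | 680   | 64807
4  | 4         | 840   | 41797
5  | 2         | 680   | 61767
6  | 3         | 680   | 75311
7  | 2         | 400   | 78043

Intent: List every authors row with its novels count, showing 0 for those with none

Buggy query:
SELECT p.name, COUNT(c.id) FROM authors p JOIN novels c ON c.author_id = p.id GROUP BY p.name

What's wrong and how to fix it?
Bug: INNER JOIN drops authors rows that have no matching novels rows

Fix: Use LEFT JOIN so parents without children still appear (COUNT(c.id) gives 0)

Corrected query:
SELECT p.name, COUNT(c.id) FROM authors p LEFT JOIN novels c ON c.author_id = p.id GROUP BY p.name

Result:
name    | COUNT(c.id)
--------+------------
Atwood  | 2          
Borges  | 0          
Le Guin | 1          
Orwell  | 1          
Tolkien | 3          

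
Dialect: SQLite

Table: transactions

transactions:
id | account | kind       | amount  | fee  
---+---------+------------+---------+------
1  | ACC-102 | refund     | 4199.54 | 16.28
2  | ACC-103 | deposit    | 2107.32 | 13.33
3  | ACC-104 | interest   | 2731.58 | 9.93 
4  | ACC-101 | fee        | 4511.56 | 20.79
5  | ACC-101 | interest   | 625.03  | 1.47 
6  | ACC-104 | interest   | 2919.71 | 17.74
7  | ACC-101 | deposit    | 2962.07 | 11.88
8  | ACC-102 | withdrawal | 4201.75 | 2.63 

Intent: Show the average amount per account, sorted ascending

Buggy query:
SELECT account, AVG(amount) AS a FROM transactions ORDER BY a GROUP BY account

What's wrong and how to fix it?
Bug: ORDER BY appears before GROUP BY; SQL clause order requires GROUP BY first

Fix: Reorder: SELECT … FROM … GROUP BY … ORDER BY …

Corrected query:
SELECT account, AVG(amount) AS a FROM transactions GROUP BY account ORDER BY a

Result:
account | a          
--------+------------
ACC-103 | 2107.32    
ACC-101 | 2699.553333
ACC-104 | 2825.645   
ACC-102 | 4200.645   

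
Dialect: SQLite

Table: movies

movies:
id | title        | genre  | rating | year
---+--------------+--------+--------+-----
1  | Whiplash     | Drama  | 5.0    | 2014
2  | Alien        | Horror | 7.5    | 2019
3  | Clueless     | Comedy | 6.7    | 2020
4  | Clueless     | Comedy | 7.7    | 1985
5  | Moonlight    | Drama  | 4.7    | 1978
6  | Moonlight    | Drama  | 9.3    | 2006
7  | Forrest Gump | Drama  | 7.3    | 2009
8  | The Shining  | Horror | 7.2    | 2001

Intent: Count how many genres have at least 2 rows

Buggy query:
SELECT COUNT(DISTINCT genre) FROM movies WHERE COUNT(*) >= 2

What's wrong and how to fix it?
Bug: WHERE filters individual rows, not groups, so a group-level COUNT is invalid there

Fix: Group first with HAVING COUNT(*) >= 2, then COUNT the resulting groups

Corrected query:
SELECT COUNT(*) FROM (SELECT genre FROM movies GROUP BY genre HAVING COUNT(*) >= 2)

Result:
COUNT(*)
--------
3       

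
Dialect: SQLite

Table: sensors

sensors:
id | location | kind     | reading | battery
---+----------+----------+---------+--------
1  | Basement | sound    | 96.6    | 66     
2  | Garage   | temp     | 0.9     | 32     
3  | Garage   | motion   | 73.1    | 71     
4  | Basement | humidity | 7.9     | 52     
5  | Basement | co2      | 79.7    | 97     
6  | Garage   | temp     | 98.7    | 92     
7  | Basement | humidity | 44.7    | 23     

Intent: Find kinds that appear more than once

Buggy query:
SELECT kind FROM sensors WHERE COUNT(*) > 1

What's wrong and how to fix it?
Bug: WHERE can't reference COUNT(*); aggregates are computed after WHERE

Fix: Group first, then use HAVING for the count condition

Corrected query:
SELECT kind FROM sensors GROUP BY kind HAVING COUNT(*) > 1

Result:
kind    
--------
humidity
temp    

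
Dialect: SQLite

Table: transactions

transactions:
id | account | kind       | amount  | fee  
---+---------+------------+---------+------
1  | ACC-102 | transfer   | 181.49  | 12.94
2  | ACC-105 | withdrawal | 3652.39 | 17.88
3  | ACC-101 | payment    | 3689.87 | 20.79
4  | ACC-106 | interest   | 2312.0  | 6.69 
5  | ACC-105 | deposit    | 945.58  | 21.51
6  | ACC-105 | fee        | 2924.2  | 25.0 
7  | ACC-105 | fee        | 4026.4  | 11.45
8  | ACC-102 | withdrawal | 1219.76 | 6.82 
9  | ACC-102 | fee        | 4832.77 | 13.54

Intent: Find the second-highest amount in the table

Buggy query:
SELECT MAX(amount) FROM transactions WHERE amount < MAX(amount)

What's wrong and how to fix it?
Bug: The inner MAX is an aggregate inside WHERE, which is not allowed

Fix: Compute the overall MAX in a subquery, then take MAX of rows below it

Corrected query:
SELECT MAX(amount) FROM transactions WHERE amount < (SELECT MAX(amount) FROM transactions)

Result:
MAX(amount)
-----------
4026.4     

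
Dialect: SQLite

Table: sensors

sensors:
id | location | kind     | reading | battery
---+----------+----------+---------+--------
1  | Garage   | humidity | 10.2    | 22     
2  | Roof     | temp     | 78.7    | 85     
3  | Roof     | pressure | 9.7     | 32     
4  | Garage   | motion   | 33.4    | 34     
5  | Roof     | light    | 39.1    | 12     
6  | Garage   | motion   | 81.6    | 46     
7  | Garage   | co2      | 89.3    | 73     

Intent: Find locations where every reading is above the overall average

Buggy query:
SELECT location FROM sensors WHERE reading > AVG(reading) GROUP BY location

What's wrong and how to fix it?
Bug: AVG() is an aggregate; it can't sit directly in WHERE

Fix: Use a subquery for AVG and a HAVING MIN(...) filter so the condition holds for every row in the group

Corrected query:
SELECT location FROM sensors GROUP BY location HAVING MIN(reading) > (SELECT AVG(reading) FROM sensors)

Result:
(no rows)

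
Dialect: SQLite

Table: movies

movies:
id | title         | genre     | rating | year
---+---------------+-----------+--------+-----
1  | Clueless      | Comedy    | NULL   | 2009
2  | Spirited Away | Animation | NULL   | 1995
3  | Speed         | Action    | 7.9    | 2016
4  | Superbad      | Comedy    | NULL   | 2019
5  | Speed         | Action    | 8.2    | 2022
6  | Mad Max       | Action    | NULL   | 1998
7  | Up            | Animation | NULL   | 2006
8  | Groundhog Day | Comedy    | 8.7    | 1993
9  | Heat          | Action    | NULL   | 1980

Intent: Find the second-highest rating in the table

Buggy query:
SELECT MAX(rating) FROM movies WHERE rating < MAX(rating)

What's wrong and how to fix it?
Bug: The inner MAX is an aggregate inside WHERE, which is not allowed

Fix: Compute the overall MAX in a subquery, then take MAX of rows below it

Corrected query:
SELECT MAX(rating) FROM movies WHERE rating < (SELECT MAX(rating) FROM movies)

Result:
MAX(rating)
-----------
8.2        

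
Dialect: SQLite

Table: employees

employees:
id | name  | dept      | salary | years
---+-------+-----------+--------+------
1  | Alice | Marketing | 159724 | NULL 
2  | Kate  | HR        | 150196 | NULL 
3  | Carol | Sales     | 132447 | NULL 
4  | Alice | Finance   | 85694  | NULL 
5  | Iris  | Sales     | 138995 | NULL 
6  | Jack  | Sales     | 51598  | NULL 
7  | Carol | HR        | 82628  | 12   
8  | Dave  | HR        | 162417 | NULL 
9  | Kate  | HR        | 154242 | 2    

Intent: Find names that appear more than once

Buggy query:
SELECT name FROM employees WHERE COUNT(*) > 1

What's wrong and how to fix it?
Bug: COUNT(*) is an aggregate and cannot be used in WHERE

Fix: GROUP BY name, then filter groups with HAVING COUNT(*) > 1

Corrected query:
SELECT name FROM employees GROUP BY name HAVING COUNT(*) > 1

Result:
name 
-----
Alice
Carol
Kate 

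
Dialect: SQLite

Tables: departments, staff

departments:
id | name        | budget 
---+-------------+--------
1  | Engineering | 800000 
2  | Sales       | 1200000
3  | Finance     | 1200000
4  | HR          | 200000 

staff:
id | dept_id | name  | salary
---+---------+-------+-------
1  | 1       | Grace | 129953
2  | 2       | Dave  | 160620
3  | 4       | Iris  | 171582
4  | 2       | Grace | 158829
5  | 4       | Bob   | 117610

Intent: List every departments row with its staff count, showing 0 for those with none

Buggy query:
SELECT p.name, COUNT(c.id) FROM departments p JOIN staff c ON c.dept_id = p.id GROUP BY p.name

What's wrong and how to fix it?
Bug: INNER JOIN drops departments rows that have no matching staff rows

Fix: Switch to LEFT JOIN to retain unmatched parent rows

Corrected query:
SELECT p.name, COUNT(c.id) FROM departments p LEFT JOIN staff c ON c.dept_id = p.id GROUP BY p.name

Result:
name        | COUNT(c.id)
------------+------------
Engineering | 1          
Finance     | 0          
HR          | 2          
Sales       | 2          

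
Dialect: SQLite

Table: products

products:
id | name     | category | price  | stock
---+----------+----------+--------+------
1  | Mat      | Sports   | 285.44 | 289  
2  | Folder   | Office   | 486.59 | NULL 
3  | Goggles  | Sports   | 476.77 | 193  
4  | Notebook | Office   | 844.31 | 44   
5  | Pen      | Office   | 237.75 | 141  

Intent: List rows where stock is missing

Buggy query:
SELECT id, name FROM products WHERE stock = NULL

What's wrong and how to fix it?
Bug: '= NULL' is always unknown in SQL three-valued logic, so no rows match

Fix: Replace '= NULL' with 'IS NULL'

Corrected query:
SELECT id, name FROM products WHERE stock IS NULL

Result:
id | name  
---+-------
2  | Folder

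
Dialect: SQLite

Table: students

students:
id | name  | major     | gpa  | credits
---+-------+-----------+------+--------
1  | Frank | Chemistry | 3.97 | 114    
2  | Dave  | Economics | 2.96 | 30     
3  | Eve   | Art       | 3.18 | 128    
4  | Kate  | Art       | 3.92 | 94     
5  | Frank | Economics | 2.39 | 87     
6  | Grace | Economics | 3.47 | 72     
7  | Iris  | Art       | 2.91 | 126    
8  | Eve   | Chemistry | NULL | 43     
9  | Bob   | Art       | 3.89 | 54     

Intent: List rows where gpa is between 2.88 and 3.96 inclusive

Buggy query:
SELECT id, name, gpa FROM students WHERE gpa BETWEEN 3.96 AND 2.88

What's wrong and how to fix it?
Bug: BETWEEN expects the lower bound first; with 3.96 AND 2.88 the range is empty

Fix: Swap the bounds so the smaller value comes first

Corrected query:
SELECT id, name, gpa FROM students WHERE gpa BETWEEN 2.88 AND 3.96

Result:
id | name  | gpa 
---+-------+-----
2  | Dave  | 2.96
3  | Eve   | 3.18
4  | Kate  | 3.92
6  | Grace | 3.47
7  | Iris  | 2.91
9  | Bob   | 3.89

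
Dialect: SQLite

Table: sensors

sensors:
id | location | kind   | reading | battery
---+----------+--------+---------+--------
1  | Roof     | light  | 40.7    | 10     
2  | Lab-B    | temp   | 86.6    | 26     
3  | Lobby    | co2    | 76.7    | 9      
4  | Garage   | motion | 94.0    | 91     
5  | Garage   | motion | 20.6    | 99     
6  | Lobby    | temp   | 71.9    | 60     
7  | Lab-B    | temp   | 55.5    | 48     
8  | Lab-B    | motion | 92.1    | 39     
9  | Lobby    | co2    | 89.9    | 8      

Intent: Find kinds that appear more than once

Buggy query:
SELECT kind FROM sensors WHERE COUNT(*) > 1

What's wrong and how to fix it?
Bug: COUNT(*) is an aggregate and cannot be used in WHERE

Fix: Group first, then use HAVING for the count condition

Corrected query:
SELECT kind FROM sensors GROUP BY kind HAVING COUNT(*) > 1

Result:
kind  
------
co2   
motion
temp  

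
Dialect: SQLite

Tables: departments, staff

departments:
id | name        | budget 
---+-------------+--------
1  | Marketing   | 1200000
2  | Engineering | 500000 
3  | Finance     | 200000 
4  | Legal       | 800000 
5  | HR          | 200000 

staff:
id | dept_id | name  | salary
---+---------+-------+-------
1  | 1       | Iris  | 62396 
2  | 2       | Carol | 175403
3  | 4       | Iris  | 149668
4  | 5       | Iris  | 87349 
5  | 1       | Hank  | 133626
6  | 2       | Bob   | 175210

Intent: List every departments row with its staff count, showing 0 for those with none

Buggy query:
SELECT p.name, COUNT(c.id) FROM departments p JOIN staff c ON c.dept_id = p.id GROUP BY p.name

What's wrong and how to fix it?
Bug: INNER JOIN drops departments rows that have no matching staff rows

Fix: Switch to LEFT JOIN to retain unmatched parent rows

Corrected query:
SELECT p.name, COUNT(c.id) FROM departments p LEFT JOIN staff c ON c.dept_id = p.id GROUP BY p.name

Result:
name        | COUNT(c.id)
------------+------------
Engineering | 2          
Finance     | 0          
HR          | 1          
Legal       | 1          
Marketing   | 2          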